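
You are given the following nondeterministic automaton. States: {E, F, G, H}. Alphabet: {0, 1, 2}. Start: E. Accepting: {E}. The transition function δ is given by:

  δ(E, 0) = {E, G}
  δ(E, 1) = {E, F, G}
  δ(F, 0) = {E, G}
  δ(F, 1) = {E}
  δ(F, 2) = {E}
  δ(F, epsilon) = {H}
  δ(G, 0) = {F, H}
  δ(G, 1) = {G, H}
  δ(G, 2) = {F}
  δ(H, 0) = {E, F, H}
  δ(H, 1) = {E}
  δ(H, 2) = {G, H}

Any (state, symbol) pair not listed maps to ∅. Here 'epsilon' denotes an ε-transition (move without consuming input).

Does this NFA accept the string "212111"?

No

Start in {E}.
Read '2': E→∅; now ∅.
The set is empty and remains empty for the remaining 5 symbols.
The final set ∅ contains no accepting state.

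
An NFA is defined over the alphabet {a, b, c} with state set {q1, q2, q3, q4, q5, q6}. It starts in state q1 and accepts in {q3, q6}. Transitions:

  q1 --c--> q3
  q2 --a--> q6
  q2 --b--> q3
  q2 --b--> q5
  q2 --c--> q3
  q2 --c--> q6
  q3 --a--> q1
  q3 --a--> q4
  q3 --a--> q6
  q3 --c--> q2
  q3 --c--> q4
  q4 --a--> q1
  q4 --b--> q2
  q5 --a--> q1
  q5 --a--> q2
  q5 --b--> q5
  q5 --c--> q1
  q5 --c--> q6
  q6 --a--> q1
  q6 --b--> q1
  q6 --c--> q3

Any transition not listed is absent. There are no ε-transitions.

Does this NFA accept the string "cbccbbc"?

No

Start in {q1}.
Read 'c': q1→{q3}; now {q3}.
Read 'b': q3→∅; now ∅.
The set is empty and remains empty for the remaining 5 symbols.
The final set ∅ contains no accepting state.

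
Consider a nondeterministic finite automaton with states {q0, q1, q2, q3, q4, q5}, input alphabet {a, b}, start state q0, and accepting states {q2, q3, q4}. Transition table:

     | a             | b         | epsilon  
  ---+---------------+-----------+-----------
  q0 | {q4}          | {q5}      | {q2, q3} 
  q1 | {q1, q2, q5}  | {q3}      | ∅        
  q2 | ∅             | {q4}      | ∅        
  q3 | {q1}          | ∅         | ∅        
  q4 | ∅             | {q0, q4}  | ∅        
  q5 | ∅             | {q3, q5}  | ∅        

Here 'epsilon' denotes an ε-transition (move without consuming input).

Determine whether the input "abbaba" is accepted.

Start: ε-closure({q0}) = {q0, q2, q3}.
Read 'a': q0→{q4}, q2→∅, q3→{q1}; now {q1, q4}.
Read 'b': q1→{q3}, q4→{q0, q4}; union {q0, q3, q4}; ε-closure = {q0, q2, q3, q4}.
Read 'b': q0→{q5}, q2→{q4}, q3→∅, q4→{q0, q4}; union {q0, q4, q5}; ε-closure = {q0, q2, q3, q4, q5}.
Read 'a': q0→{q4}, q2→∅, q3→{q1}, q4→∅, q5→∅; now {q1, q4}.
Read 'b': q1→{q3}, q4→{q0, q4}; union {q0, q3, q4}; ε-closure = {q0, q2, q3, q4}.
Read 'a': q0→{q4}, q2→∅, q3→{q1}, q4→∅; now {q1, q4}.
The final set {q1, q4} contains the accepting state q4.

Yes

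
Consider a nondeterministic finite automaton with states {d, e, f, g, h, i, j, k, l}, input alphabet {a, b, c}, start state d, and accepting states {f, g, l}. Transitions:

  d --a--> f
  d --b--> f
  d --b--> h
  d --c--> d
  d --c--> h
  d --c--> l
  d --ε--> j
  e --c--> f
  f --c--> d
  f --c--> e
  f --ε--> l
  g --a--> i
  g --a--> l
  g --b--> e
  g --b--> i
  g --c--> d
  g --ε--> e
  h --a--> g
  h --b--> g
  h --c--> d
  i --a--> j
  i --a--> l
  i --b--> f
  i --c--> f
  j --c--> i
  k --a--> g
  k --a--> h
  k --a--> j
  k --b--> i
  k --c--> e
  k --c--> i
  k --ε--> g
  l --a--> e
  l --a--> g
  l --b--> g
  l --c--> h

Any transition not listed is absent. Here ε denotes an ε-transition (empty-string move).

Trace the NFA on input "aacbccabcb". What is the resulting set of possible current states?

Start: ε-closure({d}) = {d, j}.
Read 'a': {d, j} → {f, l}.
Read 'a': {f, l} → {e, g}.
Read 'c': {e, g} → {d, f, j, l}.
Read 'b': {d, f, j, l} → {e, f, g, h, l}.
Read 'c': {e, f, g, h, l} → {d, e, f, h, j, l}.
Read 'c': {d, e, f, h, j, l} → {d, e, f, h, i, j, l}.
Read 'a': {d, e, f, h, i, j, l} → {e, f, g, j, l}.
Read 'b': {e, f, g, j, l} → {e, g, i}.
Read 'c': {e, g, i} → {d, f, j, l}.
Read 'b': {d, f, j, l} → {e, f, g, h, l}.

{e, f, g, h, l}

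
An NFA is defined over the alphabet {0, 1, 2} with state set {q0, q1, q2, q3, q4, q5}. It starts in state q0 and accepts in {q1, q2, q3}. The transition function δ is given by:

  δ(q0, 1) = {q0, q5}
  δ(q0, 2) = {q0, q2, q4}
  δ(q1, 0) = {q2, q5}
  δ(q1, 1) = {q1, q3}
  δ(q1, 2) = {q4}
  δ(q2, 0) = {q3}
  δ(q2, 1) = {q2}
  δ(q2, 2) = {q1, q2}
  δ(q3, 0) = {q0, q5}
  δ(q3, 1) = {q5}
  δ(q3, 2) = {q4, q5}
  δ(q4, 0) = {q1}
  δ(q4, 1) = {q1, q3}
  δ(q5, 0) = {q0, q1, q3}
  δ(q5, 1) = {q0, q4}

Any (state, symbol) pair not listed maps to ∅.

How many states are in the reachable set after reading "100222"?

Start in {q0}.
Read '1': q0→{q0, q5}; now {q0, q5}.
Read '0': q0→∅, q5→{q0, q1, q3}; now {q0, q1, q3}.
Read '0': q0→∅, q1→{q2, q5}, q3→{q0, q5}; now {q0, q2, q5}.
Read '2': q0→{q0, q2, q4}, q2→{q1, q2}, q5→∅; now {q0, q1, q2, q4}.
Read '2': q0→{q0, q2, q4}, q1→{q4}, q2→{q1, q2}, q4→∅; now {q0, q1, q2, q4}.
Read '2': q0→{q0, q2, q4}, q1→{q4}, q2→{q1, q2}, q4→∅; now {q0, q1, q2, q4}.
That set has 4 states.

4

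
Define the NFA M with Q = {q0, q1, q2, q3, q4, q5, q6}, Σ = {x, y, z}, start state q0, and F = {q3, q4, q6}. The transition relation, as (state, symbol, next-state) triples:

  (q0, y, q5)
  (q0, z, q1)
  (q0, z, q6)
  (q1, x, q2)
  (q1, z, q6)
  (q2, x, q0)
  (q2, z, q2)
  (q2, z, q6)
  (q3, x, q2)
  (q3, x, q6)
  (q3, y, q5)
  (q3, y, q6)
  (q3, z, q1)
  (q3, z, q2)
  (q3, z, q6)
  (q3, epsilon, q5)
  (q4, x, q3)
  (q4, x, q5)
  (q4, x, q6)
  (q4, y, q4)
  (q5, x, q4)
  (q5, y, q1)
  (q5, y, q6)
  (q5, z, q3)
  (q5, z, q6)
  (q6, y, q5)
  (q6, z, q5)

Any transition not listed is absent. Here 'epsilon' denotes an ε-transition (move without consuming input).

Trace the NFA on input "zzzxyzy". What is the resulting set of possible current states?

{q1, q5, q6}

Start in {q0}.
Read 'z': {q0} → {q1, q6}.
Read 'z': {q1, q6} → {q5, q6}.
Read 'z': {q5, q6} → {q3, q5, q6}.
Read 'x': {q3, q5, q6} → {q2, q4, q6}.
Read 'y': {q2, q4, q6} → {q4, q5}.
Read 'z': {q4, q5} → {q3, q5, q6}.
Read 'y': {q3, q5, q6} → {q1, q5, q6}.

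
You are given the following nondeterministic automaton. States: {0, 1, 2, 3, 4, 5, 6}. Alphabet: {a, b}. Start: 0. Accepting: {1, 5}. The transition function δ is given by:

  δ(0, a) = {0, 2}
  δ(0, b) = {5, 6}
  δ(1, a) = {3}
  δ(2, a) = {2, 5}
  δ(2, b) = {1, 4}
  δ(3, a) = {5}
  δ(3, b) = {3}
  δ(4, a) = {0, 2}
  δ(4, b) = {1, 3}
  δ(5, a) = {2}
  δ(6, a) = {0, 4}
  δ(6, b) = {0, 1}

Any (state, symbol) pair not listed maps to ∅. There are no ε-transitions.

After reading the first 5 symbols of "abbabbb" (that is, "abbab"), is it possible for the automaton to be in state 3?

Yes

Start in {0}.
Read 'a': 0→{0, 2}; now {0, 2}.
Read 'b': 0→{5, 6}, 2→{1, 4}; now {1, 4, 5, 6}.
Read 'b': 1→∅, 4→{1, 3}, 5→∅, 6→{0, 1}; now {0, 1, 3}.
Read 'a': 0→{0, 2}, 1→{3}, 3→{5}; now {0, 2, 3, 5}.
Read 'b': 0→{5, 6}, 2→{1, 4}, 3→{3}, 5→∅; now {1, 3, 4, 5, 6}.
State 3 is in {1, 3, 4, 5, 6}.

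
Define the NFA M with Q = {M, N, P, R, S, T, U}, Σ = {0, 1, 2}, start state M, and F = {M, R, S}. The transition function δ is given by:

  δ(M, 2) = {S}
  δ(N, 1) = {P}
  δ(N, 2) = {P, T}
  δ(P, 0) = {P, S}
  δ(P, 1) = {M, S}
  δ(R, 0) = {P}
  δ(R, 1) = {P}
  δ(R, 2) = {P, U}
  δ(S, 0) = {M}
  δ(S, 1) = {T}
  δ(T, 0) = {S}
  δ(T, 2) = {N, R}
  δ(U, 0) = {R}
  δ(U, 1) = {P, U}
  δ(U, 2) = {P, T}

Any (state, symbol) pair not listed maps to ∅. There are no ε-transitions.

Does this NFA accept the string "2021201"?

Yes

Start in {M}.
Read '2': M→{S}; now {S}.
Read '0': S→{M}; now {M}.
Read '2': M→{S}; now {S}.
Read '1': S→{T}; now {T}.
Read '2': T→{N, R}; now {N, R}.
Read '0': N→∅, R→{P}; now {P}.
Read '1': P→{M, S}; now {M, S}.
The final set {M, S} contains the accepting states M, S.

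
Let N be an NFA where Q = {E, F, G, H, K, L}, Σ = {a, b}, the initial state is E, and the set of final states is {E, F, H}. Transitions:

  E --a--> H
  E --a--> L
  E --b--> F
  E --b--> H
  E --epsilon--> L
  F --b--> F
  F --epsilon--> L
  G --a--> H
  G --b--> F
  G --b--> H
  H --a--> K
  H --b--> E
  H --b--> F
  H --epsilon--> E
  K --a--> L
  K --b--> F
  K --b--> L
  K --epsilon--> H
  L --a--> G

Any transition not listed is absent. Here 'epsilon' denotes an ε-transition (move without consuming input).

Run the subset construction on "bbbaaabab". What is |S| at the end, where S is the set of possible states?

4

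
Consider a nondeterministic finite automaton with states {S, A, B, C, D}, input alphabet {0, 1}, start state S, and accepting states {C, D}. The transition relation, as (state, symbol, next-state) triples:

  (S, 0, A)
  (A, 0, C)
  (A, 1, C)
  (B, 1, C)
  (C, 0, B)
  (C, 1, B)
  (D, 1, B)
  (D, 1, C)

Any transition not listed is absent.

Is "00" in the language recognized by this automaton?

Start in {S}.
Read '0': {S} → {A}.
Read '0': {A} → {C}.
The final set {C} contains the accepting state C.

Yes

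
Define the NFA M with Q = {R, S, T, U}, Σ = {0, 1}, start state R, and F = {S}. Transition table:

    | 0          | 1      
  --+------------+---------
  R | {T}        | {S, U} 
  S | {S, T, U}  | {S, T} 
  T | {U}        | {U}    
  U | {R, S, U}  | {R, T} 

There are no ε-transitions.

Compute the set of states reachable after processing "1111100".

{R, S, T, U}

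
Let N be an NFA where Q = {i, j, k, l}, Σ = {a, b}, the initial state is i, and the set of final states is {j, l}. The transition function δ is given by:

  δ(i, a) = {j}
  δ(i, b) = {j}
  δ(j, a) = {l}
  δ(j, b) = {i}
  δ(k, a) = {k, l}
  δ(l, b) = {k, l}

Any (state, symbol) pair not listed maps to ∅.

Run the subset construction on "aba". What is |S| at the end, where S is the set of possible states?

Start in {i}.
Read 'a': i→{j}; now {j}.
Read 'b': j→{i}; now {i}.
Read 'a': i→{j}; now {j}.
That set has 1 state.

1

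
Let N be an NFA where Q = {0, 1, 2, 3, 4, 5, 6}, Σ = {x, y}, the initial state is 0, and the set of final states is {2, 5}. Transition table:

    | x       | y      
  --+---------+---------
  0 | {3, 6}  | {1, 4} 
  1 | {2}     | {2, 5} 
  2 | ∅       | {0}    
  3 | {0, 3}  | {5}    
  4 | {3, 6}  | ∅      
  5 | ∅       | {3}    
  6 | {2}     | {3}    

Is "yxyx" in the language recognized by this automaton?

Start in {0}.
Read 'y': {0} → {1, 4}.
Read 'x': {1, 4} → {2, 3, 6}.
Read 'y': {2, 3, 6} → {0, 3, 5}.
Read 'x': {0, 3, 5} → {0, 3, 6}.
The final set {0, 3, 6} contains no accepting state.

No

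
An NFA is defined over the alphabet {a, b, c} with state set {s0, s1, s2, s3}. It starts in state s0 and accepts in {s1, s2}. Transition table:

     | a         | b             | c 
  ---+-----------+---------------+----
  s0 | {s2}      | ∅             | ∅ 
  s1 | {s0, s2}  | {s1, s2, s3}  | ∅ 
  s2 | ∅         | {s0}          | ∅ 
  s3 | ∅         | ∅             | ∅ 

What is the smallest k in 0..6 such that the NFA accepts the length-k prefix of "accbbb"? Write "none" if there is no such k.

1

Start in {s0}.
Read 'a': {s0} → {s2}.
None of the earlier sets intersect F, but {s2} does.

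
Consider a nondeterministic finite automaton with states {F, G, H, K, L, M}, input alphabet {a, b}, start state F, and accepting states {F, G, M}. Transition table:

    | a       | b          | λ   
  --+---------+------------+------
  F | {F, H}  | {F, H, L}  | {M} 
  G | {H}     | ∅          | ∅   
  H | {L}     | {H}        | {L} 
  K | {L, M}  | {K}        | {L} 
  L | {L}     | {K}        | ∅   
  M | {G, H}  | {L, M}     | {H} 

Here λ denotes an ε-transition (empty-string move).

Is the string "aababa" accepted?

Yes

Start: ε-closure({F}) = {F, H, L, M}.
Read 'a': {F, H, L, M} → {F, G, H, L, M}.
Read 'a': {F, G, H, L, M} → {F, G, H, L, M}.
Read 'b': {F, G, H, L, M} → {F, H, K, L, M}.
Read 'a': {F, H, K, L, M} → {F, G, H, L, M}.
Read 'b': {F, G, H, L, M} → {F, H, K, L, M}.
Read 'a': {F, H, K, L, M} → {F, G, H, L, M}.
The final set {F, G, H, L, M} contains the accepting states F, G, M.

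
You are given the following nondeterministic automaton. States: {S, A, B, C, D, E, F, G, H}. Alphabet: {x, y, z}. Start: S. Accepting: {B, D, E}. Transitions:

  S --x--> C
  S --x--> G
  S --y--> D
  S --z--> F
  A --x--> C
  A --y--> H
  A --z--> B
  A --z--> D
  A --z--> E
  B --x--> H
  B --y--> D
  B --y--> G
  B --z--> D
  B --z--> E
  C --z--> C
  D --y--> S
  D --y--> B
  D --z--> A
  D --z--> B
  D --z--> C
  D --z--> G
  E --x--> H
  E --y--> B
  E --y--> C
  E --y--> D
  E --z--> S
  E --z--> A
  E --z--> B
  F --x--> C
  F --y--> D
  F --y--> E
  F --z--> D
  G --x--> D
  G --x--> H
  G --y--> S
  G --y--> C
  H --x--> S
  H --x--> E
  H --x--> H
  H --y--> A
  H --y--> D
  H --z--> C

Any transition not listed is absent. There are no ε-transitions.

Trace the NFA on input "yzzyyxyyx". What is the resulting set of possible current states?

{S, C, D, E, G, H}

Start in {S}.
Read 'y': S→{D}; now {D}.
Read 'z': D→{A, B, C, G}; now {A, B, C, G}.
Read 'z': A→{B, D, E}, B→{D, E}, C→{C}, G→∅; now {B, C, D, E}.
Read 'y': B→{D, G}, C→∅, D→{S, B}, E→{B, C, D}; now {S, B, C, D, G}.
Read 'y': S→{D}, B→{D, G}, C→∅, D→{S, B}, G→{S, C}; now {S, B, C, D, G}.
Read 'x': S→{C, G}, B→{H}, C→∅, D→∅, G→{D, H}; now {C, D, G, H}.
Read 'y': C→∅, D→{S, B}, G→{S, C}, H→{A, D}; now {S, A, B, C, D}.
Read 'y': S→{D}, A→{H}, B→{D, G}, C→∅, D→{S, B}; now {S, B, D, G, H}.
Read 'x': S→{C, G}, B→{H}, D→∅, G→{D, H}, H→{S, E, H}; now {S, C, D, E, G, H}.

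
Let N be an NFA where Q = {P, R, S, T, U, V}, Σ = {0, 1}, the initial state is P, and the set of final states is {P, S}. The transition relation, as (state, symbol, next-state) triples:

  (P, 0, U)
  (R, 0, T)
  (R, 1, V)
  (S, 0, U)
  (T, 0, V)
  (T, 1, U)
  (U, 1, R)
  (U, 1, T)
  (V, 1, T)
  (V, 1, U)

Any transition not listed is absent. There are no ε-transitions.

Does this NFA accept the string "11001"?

No

Start in {P}.
Read '1': P→∅; now ∅.
The set is empty and remains empty for the remaining 4 symbols.
The final set ∅ contains no accepting state.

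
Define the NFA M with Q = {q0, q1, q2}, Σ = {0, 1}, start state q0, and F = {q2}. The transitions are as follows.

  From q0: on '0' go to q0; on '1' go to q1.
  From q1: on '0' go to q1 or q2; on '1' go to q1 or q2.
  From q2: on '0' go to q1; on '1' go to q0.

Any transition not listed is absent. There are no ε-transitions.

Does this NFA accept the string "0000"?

Start in {q0}.
Read '0': q0→{q0}; now {q0}.
Read '0': q0→{q0}; now {q0}.
Read '0': q0→{q0}; now {q0}.
Read '0': q0→{q0}; now {q0}.
The final set {q0} contains no accepting state.

No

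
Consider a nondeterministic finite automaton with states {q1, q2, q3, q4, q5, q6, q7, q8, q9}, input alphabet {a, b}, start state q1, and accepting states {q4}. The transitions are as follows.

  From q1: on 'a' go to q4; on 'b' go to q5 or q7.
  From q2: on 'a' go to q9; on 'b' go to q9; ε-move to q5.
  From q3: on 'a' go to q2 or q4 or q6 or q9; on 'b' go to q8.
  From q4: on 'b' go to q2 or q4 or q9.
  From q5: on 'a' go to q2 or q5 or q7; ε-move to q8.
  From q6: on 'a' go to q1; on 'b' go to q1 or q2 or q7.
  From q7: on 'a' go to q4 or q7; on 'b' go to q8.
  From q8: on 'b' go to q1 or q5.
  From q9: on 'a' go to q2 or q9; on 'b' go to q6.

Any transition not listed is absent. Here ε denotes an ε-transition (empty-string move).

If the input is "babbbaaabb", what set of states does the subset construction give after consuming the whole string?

Start in {q1}.
Read 'b': q1→{q5, q7}; union {q5, q7}; ε-closure = {q5, q7, q8}.
Read 'a': q5→{q2, q5, q7}, q7→{q4, q7}, q8→∅; union {q2, q4, q5, q7}; ε-closure = {q2, q4, q5, q7, q8}.
Read 'b': q2→{q9}, q4→{q2, q4, q9}, q5→∅, q7→{q8}, q8→{q1, q5}; now {q1, q2, q4, q5, q8, q9}.
Read 'b': q1→{q5, q7}, q2→{q9}, q4→{q2, q4, q9}, q5→∅, q8→{q1, q5}, q9→{q6}; union {q1, q2, q4, q5, q6, q7, q9}; ε-closure = {q1, q2, q4, q5, q6, q7, q8, q9}.
Read 'b': q1→{q5, q7}, q2→{q9}, q4→{q2, q4, q9}, q5→∅, q6→{q1, q2, q7}, q7→{q8}, q8→{q1, q5}, q9→{q6}; now {q1, q2, q4, q5, q6, q7, q8, q9}.
Read 'a': q1→{q4}, q2→{q9}, q4→∅, q5→{q2, q5, q7}, q6→{q1}, q7→{q4, q7}, q8→∅, q9→{q2, q9}; union {q1, q2, q4, q5, q7, q9}; ε-closure = {q1, q2, q4, q5, q7, q8, q9}.
Read 'a': q1→{q4}, q2→{q9}, q4→∅, q5→{q2, q5, q7}, q7→{q4, q7}, q8→∅, q9→{q2, q9}; union {q2, q4, q5, q7, q9}; ε-closure = {q2, q4, q5, q7, q8, q9}.
Read 'a': q2→{q9}, q4→∅, q5→{q2, q5, q7}, q7→{q4, q7}, q8→∅, q9→{q2, q9}; union {q2, q4, q5, q7, q9}; ε-closure = {q2, q4, q5, q7, q8, q9}.
Read 'b': q2→{q9}, q4→{q2, q4, q9}, q5→∅, q7→{q8}, q8→{q1, q5}, q9→{q6}; now {q1, q2, q4, q5, q6, q8, q9}.
Read 'b': q1→{q5, q7}, q2→{q9}, q4→{q2, q4, q9}, q5→∅, q6→{q1, q2, q7}, q8→{q1, q5}, q9→{q6}; union {q1, q2, q4, q5, q6, q7, q9}; ε-closure = {q1, q2, q4, q5, q6, q7, q8, q9}.

{q1, q2, q4, q5, q6, q7, q8, q9}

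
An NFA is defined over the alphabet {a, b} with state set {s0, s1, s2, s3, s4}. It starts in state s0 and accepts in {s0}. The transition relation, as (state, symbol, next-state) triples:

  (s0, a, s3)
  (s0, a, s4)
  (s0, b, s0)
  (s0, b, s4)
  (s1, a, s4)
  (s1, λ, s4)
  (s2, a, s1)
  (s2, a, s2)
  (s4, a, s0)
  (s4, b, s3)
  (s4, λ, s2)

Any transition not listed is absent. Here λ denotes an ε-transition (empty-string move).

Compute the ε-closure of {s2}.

{s2}

Begin with {s2}.
No ε-moves leave this set, so the closure equals the set itself.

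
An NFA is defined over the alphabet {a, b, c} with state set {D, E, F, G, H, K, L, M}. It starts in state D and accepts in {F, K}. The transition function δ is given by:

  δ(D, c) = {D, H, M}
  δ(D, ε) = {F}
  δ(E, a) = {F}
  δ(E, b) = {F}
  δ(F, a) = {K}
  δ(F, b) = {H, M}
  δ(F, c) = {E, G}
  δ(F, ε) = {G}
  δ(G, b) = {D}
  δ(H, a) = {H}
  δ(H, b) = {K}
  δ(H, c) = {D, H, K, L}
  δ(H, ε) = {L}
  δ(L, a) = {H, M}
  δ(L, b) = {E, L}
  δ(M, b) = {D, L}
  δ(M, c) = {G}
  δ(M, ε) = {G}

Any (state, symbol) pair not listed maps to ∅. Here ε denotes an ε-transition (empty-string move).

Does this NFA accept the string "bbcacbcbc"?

Start: ε-closure({D}) = {D, F, G}.
Read 'b': {D, F, G} → {D, F, G, H, L, M}.
Read 'b': {D, F, G, H, L, M} → {D, E, F, G, H, K, L, M}.
Read 'c': {D, E, F, G, H, K, L, M} → {D, E, F, G, H, K, L, M}.
Read 'a': {D, E, F, G, H, K, L, M} → {F, G, H, K, L, M}.
Read 'c': {F, G, H, K, L, M} → {D, E, F, G, H, K, L}.
Read 'b': {D, E, F, G, H, K, L} → {D, E, F, G, H, K, L, M}.
Read 'c': {D, E, F, G, H, K, L, M} → {D, E, F, G, H, K, L, M}.
Read 'b': {D, E, F, G, H, K, L, M} → {D, E, F, G, H, K, L, M}.
Read 'c': {D, E, F, G, H, K, L, M} → {D, E, F, G, H, K, L, M}.
The final set {D, E, F, G, H, K, L, M} contains the accepting states F, K.

Yes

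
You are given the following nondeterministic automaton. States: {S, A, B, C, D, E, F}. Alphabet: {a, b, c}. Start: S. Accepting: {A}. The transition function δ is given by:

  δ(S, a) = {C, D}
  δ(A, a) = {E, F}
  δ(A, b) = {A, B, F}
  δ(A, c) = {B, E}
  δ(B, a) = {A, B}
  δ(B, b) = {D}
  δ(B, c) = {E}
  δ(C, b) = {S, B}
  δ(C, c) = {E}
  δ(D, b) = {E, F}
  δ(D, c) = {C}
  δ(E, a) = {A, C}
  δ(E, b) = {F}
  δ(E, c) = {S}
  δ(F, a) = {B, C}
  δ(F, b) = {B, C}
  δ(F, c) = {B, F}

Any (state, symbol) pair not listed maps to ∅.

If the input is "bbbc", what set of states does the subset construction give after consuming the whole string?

Start in {S}.
Read 'b': S→∅; now ∅.
The set is empty and remains empty for the remaining 3 symbols.

∅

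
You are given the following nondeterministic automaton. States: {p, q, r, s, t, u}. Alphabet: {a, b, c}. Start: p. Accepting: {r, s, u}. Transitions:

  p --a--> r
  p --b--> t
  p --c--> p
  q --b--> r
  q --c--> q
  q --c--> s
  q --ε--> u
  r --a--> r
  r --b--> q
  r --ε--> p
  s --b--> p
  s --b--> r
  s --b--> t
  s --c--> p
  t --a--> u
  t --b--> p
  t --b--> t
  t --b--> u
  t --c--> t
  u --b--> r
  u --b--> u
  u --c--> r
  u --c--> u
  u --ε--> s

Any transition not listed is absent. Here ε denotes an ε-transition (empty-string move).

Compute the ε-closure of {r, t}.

{p, r, t}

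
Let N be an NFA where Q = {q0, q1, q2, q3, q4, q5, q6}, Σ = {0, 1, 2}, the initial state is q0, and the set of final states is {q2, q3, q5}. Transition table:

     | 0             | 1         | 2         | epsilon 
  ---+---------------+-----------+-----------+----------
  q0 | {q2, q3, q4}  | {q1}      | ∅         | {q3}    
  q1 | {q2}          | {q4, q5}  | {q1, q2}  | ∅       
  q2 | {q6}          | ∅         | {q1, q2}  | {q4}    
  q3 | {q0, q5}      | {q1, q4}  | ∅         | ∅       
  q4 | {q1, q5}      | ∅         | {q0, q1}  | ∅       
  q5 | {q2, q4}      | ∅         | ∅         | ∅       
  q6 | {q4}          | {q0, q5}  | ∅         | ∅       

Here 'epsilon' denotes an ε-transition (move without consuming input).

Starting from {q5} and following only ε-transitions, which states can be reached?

{q5}

Begin with {q5}.
No ε-moves leave this set, so the closure equals the set itself.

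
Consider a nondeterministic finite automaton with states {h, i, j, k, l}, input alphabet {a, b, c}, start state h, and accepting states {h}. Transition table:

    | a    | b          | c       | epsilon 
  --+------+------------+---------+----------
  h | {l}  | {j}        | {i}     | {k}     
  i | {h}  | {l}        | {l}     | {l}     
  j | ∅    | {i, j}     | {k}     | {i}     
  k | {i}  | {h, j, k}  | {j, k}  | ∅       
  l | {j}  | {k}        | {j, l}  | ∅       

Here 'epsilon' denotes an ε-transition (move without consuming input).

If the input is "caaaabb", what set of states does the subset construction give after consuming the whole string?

{h, i, j, k, l}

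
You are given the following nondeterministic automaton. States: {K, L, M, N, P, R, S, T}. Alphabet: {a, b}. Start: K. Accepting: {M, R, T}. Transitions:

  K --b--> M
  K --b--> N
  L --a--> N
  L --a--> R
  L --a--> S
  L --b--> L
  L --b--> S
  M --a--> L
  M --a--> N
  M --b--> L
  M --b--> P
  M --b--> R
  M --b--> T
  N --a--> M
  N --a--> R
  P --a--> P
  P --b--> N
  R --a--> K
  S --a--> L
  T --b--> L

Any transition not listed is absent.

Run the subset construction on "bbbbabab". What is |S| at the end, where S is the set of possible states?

2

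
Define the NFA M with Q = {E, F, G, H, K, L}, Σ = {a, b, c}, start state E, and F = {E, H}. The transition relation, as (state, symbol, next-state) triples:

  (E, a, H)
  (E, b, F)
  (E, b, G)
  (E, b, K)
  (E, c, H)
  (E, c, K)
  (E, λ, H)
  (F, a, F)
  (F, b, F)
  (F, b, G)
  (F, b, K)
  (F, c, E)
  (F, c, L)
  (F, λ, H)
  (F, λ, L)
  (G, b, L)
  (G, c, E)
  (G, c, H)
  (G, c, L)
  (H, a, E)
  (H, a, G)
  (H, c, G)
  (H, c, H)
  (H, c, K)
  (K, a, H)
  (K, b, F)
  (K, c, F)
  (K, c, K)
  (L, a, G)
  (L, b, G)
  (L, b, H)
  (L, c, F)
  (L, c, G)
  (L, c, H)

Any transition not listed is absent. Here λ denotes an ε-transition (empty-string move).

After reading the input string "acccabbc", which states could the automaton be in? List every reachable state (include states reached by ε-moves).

{E, F, G, H, K, L}

Start: ε-closure({E}) = {E, H}.
Read 'a': {E, H} → {E, G, H}.
Read 'c': {E, G, H} → {E, G, H, K, L}.
Read 'c': {E, G, H, K, L} → {E, F, G, H, K, L}.
Read 'c': {E, F, G, H, K, L} → {E, F, G, H, K, L}.
Read 'a': {E, F, G, H, K, L} → {E, F, G, H, L}.
Read 'b': {E, F, G, H, L} → {F, G, H, K, L}.
Read 'b': {F, G, H, K, L} → {F, G, H, K, L}.
Read 'c': {F, G, H, K, L} → {E, F, G, H, K, L}.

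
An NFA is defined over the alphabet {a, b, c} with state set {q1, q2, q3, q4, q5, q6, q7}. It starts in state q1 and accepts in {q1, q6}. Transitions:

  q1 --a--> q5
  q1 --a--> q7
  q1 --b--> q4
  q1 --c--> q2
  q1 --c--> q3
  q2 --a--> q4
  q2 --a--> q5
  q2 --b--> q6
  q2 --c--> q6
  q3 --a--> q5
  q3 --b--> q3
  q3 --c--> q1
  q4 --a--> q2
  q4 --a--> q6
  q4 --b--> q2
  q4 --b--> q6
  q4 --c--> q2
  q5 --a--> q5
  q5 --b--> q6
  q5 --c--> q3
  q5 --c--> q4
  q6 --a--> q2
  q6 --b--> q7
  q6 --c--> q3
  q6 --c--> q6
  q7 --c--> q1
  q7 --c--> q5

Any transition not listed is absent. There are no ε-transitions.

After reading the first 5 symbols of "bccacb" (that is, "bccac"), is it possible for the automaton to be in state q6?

Yes

Start in {q1}.
Read 'b': {q1} → {q4}.
Read 'c': {q4} → {q2}.
Read 'c': {q2} → {q6}.
Read 'a': {q6} → {q2}.
Read 'c': {q2} → {q6}.
State q6 is in {q6}.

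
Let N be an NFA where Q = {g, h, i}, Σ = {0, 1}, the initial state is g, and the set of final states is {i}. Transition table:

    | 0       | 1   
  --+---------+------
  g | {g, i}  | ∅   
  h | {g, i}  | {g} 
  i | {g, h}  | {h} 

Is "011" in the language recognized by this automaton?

Start in {g}.
Read '0': {g} → {g, i}.
Read '1': {g, i} → {h}.
Read '1': {h} → {g}.
The final set {g} contains no accepting state.

No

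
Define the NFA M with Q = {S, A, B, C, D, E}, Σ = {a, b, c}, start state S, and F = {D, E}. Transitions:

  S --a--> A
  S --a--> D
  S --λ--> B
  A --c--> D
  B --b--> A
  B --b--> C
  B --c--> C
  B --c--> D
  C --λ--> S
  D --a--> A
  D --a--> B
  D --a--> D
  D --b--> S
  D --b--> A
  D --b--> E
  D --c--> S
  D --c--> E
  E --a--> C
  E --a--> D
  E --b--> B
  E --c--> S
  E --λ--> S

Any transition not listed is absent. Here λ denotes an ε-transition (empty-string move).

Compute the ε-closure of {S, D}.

Begin with {S, D}.
ε-move S → B; add B.

{S, B, D}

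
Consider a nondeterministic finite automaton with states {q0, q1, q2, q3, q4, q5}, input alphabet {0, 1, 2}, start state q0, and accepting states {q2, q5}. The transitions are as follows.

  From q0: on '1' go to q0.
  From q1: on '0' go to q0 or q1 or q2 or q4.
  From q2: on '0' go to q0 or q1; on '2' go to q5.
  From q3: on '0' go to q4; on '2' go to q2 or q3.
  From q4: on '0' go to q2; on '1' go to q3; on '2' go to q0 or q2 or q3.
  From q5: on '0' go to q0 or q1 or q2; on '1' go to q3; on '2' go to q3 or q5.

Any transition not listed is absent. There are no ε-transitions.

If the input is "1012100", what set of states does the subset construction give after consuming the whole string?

∅

Start in {q0}.
Read '1': q0→{q0}; now {q0}.
Read '0': q0→∅; now ∅.
The set is empty and remains empty for the remaining 5 symbols.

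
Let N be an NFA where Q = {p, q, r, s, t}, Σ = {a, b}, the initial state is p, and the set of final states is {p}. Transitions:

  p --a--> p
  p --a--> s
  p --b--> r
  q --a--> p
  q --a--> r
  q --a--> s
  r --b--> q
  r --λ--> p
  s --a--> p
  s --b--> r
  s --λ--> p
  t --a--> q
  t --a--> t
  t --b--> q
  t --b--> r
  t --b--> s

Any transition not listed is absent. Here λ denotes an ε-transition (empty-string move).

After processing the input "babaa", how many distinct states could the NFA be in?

2

Start in {p}.
Read 'b': {p} → {p, r}.
Read 'a': {p, r} → {p, s}.
Read 'b': {p, s} → {p, r}.
Read 'a': {p, r} → {p, s}.
Read 'a': {p, s} → {p, s}.
That set has 2 states.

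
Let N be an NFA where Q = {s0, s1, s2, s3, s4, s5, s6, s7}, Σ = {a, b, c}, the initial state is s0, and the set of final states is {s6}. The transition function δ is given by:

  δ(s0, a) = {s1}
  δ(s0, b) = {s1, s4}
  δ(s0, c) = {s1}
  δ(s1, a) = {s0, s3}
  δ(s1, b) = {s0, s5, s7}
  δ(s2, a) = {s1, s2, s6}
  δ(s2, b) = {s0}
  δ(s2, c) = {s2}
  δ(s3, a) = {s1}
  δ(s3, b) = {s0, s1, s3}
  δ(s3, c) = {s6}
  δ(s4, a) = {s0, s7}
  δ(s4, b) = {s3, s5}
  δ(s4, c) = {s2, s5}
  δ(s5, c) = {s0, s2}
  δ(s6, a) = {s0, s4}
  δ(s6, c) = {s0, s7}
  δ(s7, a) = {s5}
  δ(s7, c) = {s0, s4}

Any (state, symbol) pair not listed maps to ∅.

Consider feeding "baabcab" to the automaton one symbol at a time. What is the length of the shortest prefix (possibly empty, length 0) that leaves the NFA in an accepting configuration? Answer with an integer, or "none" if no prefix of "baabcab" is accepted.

6

Start in {s0}.
Read 'b': s0→{s1, s4}; now {s1, s4}.
Read 'a': s1→{s0, s3}, s4→{s0, s7}; now {s0, s3, s7}.
Read 'a': s0→{s1}, s3→{s1}, s7→{s5}; now {s1, s5}.
Read 'b': s1→{s0, s5, s7}, s5→∅; now {s0, s5, s7}.
Read 'c': s0→{s1}, s5→{s0, s2}, s7→{s0, s4}; now {s0, s1, s2, s4}.
Read 'a': s0→{s1}, s1→{s0, s3}, s2→{s1, s2, s6}, s4→{s0, s7}; now {s0, s1, s2, s3, s6, s7}.
None of the earlier sets intersect F, but {s0, s1, s2, s3, s6, s7} does.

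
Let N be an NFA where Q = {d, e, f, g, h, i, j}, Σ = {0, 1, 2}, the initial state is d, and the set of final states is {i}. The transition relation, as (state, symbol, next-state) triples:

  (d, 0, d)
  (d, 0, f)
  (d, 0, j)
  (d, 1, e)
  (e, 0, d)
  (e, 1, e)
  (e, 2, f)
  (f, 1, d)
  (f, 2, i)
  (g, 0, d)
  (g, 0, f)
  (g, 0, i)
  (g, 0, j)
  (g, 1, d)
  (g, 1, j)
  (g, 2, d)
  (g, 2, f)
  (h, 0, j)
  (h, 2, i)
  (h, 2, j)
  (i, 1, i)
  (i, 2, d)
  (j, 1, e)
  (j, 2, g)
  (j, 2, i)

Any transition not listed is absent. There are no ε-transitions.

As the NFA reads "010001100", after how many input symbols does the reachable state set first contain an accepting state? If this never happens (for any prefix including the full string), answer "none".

none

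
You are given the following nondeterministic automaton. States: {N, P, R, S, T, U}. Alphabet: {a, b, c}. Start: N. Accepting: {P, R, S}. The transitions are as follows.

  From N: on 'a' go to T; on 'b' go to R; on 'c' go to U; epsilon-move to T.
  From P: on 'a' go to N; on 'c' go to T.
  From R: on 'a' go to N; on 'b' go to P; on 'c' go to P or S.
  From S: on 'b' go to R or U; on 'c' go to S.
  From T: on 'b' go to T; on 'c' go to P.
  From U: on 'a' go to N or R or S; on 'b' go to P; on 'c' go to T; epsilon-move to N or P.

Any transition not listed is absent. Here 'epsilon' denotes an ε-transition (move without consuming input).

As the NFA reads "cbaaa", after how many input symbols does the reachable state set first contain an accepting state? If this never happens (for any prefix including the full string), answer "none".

1

Start: ε-closure({N}) = {N, T}.
Read 'c': N→{U}, T→{P}; union {P, U}; ε-closure = {N, P, T, U}.
None of the earlier sets intersect F, but {N, P, T, U} does.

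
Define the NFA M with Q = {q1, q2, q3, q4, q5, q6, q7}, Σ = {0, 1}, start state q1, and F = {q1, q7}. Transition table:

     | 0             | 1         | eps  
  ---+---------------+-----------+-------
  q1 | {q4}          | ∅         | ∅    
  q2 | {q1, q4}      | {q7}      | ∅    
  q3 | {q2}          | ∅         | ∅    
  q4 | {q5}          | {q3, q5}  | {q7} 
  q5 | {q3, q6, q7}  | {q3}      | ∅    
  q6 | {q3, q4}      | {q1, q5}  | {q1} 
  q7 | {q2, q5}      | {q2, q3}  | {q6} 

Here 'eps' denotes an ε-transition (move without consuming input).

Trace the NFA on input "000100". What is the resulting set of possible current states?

{q1, q2, q3, q4, q5, q6, q7}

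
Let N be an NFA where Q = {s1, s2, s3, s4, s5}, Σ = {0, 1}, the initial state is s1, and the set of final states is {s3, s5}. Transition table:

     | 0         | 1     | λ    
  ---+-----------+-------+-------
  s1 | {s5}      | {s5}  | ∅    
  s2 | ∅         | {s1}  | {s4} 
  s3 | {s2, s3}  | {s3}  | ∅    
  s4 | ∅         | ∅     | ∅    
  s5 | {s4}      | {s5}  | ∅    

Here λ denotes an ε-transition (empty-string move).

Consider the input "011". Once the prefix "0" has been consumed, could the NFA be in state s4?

Start in {s1}.
Read '0': {s1} → {s5}.
State s4 is not in {s5}.

No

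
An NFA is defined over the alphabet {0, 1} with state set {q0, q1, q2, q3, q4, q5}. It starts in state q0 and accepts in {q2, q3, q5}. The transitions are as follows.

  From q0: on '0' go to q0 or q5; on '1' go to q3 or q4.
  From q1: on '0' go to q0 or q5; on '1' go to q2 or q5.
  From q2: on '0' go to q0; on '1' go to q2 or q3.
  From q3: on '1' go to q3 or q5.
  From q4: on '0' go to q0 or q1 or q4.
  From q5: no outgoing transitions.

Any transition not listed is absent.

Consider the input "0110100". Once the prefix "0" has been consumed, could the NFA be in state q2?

Start in {q0}.
Read '0': q0→{q0, q5}; now {q0, q5}.
State q2 is not in {q0, q5}.

No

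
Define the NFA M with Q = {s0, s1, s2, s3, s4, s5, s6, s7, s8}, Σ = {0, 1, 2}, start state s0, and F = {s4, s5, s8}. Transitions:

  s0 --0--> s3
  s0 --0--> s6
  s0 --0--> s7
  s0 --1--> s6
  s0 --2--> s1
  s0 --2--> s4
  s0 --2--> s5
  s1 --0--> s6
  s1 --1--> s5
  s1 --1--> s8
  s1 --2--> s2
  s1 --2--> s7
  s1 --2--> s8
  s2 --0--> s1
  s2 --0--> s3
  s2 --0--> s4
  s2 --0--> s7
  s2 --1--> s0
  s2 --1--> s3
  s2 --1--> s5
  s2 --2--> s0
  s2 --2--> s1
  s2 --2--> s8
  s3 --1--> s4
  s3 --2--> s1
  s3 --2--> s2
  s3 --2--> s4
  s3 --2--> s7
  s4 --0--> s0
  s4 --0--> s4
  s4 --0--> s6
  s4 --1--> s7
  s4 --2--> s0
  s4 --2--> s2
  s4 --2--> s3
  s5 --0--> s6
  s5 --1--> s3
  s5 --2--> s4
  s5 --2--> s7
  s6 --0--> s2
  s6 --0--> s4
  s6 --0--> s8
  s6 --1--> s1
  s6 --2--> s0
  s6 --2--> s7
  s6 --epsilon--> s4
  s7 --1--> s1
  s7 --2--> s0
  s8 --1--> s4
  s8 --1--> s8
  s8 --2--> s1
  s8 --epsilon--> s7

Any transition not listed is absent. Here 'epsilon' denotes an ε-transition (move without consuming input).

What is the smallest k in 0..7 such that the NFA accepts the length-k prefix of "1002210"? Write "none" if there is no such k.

1

Start in {s0}.
Read '1': s0→{s6}; union {s6}; ε-closure = {s4, s6}.
None of the earlier sets intersect F, but {s4, s6} does.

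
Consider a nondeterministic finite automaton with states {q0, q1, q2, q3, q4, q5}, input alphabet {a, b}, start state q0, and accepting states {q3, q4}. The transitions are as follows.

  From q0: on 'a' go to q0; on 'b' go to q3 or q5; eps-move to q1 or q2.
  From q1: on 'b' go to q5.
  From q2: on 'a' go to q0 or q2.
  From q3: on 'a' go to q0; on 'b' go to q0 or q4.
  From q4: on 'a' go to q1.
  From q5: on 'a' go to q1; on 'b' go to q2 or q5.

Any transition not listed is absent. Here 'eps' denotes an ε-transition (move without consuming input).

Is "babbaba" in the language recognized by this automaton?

Start: ε-closure({q0}) = {q0, q1, q2}.
Read 'b': q0→{q3, q5}, q1→{q5}, q2→∅; now {q3, q5}.
Read 'a': q3→{q0}, q5→{q1}; union {q0, q1}; ε-closure = {q0, q1, q2}.
Read 'b': q0→{q3, q5}, q1→{q5}, q2→∅; now {q3, q5}.
Read 'b': q3→{q0, q4}, q5→{q2, q5}; union {q0, q2, q4, q5}; ε-closure = {q0, q1, q2, q4, q5}.
Read 'a': q0→{q0}, q1→∅, q2→{q0, q2}, q4→{q1}, q5→{q1}; now {q0, q1, q2}.
Read 'b': q0→{q3, q5}, q1→{q5}, q2→∅; now {q3, q5}.
Read 'a': q3→{q0}, q5→{q1}; union {q0, q1}; ε-closure = {q0, q1, q2}.
The final set {q0, q1, q2} contains no accepting state.

No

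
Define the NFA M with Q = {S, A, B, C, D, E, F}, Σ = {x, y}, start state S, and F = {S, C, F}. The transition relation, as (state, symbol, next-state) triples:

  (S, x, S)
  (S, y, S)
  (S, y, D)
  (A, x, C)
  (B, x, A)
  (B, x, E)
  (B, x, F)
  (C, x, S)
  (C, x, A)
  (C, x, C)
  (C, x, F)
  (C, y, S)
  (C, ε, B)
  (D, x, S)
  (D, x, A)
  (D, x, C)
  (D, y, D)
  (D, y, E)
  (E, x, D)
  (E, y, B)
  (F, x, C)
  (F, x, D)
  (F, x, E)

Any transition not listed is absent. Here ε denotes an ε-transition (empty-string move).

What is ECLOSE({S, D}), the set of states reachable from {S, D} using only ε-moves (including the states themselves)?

Begin with {S, D}.
No ε-moves leave this set, so the closure equals the set itself.

{S, D}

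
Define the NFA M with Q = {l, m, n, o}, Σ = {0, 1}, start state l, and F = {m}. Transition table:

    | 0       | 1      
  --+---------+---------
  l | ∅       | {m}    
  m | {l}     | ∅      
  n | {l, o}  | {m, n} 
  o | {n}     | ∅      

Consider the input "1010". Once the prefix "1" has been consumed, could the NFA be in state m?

Yes

Start in {l}.
Read '1': {l} → {m}.
State m is in {m}.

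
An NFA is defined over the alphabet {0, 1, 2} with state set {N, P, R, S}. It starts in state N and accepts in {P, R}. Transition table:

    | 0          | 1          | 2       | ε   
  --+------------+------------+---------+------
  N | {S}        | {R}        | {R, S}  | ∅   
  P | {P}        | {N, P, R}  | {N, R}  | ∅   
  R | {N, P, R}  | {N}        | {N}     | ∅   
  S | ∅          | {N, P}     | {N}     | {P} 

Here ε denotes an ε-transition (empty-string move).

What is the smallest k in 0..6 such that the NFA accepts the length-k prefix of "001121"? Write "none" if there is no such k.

Start in {N}.
Read '0': N→{S}; union {S}; ε-closure = {P, S}.
None of the earlier sets intersect F, but {P, S} does.

1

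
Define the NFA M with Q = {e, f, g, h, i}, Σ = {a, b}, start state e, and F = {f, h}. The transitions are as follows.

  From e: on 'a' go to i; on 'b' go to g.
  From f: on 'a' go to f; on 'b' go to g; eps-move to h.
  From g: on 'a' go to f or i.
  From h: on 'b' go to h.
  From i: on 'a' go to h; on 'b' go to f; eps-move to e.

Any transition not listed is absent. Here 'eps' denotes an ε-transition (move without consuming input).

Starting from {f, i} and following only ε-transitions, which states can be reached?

{e, f, h, i}

Begin with {f, i}.
ε-move i → e; add e.
ε-move f → h; add h.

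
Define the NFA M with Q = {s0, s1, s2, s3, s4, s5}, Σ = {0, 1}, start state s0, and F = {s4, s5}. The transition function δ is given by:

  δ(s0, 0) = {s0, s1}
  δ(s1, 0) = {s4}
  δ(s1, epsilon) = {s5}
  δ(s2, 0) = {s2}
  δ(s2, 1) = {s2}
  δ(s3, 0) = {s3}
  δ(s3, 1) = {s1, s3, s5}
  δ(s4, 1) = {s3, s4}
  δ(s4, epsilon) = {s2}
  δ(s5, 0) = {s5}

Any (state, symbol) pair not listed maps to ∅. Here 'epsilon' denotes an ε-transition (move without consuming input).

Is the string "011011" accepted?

No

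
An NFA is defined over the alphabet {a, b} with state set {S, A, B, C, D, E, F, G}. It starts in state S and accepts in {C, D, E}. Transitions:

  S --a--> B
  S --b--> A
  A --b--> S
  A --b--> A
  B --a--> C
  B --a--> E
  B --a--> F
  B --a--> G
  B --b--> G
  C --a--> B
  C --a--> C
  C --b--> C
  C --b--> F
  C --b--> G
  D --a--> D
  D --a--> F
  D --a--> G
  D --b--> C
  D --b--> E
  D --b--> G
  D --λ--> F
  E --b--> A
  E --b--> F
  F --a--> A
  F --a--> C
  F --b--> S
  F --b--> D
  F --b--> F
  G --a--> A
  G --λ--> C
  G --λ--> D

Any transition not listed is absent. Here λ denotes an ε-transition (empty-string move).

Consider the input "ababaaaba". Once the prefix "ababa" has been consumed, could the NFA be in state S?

No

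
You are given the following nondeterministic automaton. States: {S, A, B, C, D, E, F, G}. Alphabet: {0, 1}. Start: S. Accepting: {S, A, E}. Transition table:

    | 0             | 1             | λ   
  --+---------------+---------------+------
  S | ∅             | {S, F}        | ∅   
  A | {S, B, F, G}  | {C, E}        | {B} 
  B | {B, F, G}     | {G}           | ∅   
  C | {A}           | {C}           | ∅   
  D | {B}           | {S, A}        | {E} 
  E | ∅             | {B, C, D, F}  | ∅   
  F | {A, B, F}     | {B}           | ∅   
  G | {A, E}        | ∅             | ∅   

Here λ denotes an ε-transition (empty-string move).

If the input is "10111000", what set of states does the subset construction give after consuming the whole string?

{S, A, B, E, F, G}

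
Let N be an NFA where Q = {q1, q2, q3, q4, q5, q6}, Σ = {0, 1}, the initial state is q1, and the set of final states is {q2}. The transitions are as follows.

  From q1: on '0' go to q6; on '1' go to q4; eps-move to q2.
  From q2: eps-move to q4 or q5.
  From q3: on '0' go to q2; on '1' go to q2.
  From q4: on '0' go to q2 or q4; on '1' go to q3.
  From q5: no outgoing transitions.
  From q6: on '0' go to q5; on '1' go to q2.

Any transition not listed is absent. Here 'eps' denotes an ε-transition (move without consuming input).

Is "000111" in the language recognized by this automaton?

Start: ε-closure({q1}) = {q1, q2, q4, q5}.
Read '0': {q1, q2, q4, q5} → {q2, q4, q5, q6}.
Read '0': {q2, q4, q5, q6} → {q2, q4, q5}.
Read '0': {q2, q4, q5} → {q2, q4, q5}.
Read '1': {q2, q4, q5} → {q3}.
Read '1': {q3} → {q2, q4, q5}.
Read '1': {q2, q4, q5} → {q3}.
The final set {q3} contains no accepting state.

No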